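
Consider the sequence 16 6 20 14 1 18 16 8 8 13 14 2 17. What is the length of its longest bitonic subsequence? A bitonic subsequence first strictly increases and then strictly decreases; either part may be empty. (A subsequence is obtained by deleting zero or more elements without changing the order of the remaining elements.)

6

One longest bitonic subsequence is 16, 20, 18, 16, 14, 2 (positions 1,3,6,7,11,12): it rises to 20 then falls. Length 6 is optimal.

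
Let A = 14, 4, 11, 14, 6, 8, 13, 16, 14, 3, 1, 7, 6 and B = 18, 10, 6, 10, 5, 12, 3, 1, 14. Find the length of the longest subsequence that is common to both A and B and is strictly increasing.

2

A longest common strictly increasing subsequence is 6, 14 (length 2); it appears in order in both A and B, and no longer such subsequence exists.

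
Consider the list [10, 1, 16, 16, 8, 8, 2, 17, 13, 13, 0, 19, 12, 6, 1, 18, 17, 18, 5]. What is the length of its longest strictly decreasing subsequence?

5

One longest decreasing subsequence is 16, 13, 12, 6, 1 (positions 3,9,13,14,15), of length 5; no longer one exists.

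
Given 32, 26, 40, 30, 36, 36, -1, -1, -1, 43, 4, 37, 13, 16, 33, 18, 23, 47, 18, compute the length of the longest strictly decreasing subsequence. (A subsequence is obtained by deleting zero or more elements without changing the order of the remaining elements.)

One longest decreasing subsequence is 40, 36, 33, 23, 18 (positions 3,5,15,17,19), of length 5; no longer one exists.

5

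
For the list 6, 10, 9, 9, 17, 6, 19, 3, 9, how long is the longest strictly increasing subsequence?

4

Let dp[i] be the longest increasing subsequence ending at position i. Then dp = [1, 2, 2, 2, 3, 1, 4, 1, 2].
The maximum is 4; one witness is 6, 10, 17, 19 at positions 1,2,5,7.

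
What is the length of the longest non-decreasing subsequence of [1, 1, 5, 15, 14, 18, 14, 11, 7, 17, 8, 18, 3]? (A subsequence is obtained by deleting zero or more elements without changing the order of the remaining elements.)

7

Scanning left to right, the best length ending at each element is: 1→1, 1→2, 5→3, 15→4, 14→4, 18→5, 14→5, 11→4, 7→4, 17→6, 8→5, 18→7, 3→3.
So the longest non-decreasing subsequence has length 7, e.g. 1, 1, 5, 14, 14, 17, 18.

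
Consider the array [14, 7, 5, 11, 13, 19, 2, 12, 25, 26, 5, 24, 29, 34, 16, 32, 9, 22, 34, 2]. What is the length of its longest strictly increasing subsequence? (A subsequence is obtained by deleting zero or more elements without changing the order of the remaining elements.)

9

Scanning left to right, the best length ending at each element is: 14→1, 7→1, 5→1, 11→2, 13→3, 19→4, 2→1, 12→3, 25→5, 26→6, 5→2, 24→5, 29→7, 34→8, 16→4, 32→8, 9→3, 22→5, 34→9, 2→1.
So the longest increasing subsequence has length 9, e.g. 7, 11, 13, 19, 25, 26, 29, 32, 34.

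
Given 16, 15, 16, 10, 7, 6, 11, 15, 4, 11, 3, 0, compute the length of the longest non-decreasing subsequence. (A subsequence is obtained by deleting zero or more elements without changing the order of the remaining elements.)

3

One longest non-decreasing subsequence is 10, 11, 15 (positions 4,7,8), of length 3; no longer one exists.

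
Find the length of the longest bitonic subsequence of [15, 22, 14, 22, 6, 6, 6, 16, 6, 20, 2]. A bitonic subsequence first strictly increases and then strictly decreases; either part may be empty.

5

One longest bitonic subsequence is 15, 22, 16, 6, 2 (positions 1,2,8,9,11): it rises to 22 then falls. Length 5 is optimal.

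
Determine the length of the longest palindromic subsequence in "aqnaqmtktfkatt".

One longest palindromic subsequence is ttatt (positions 7,9,12,13,14); it reads the same forward and backward, and the interval DP gives dp[1][14] = 5.

5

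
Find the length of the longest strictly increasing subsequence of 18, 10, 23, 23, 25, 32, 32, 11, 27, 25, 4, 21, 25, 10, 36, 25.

5

Scanning left to right, the best length ending at each element is: 18→1, 10→1, 23→2, 23→2, 25→3, 32→4, 32→4, 11→2, 27→4, 25→3, 4→1, 21→3, 25→4, 10→2, 36→5, 25→4.
So the longest increasing subsequence has length 5, e.g. 18, 23, 25, 32, 36.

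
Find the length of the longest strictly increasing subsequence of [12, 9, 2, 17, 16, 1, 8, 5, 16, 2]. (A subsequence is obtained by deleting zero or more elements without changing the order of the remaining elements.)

3

One longest increasing subsequence is 2, 8, 16 (positions 3,7,9), of length 3; no longer one exists.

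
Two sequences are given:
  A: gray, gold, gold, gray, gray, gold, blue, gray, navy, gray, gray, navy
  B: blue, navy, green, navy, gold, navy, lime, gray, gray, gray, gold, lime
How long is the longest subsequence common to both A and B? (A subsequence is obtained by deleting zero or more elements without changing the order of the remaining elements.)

4

Backtracking the LCS table gives one alignment: gray (A1,B8) → gray (A4,B9) → gray (A5,B10) → gold (A6,B11).
So the longest common subsequence has length 4.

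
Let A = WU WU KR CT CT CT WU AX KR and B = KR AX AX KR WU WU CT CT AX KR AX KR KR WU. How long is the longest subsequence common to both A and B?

6

A longest common subsequence is WU, WU, CT, CT, AX, KR (length 6); the LCS DP confirms no longer common subsequence exists.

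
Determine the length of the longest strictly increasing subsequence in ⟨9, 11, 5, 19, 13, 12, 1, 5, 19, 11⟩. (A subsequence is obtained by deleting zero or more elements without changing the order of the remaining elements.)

Let dp[i] be the longest increasing subsequence ending at position i. Then dp = [1, 2, 1, 3, 3, 3, 1, 2, 4, 3].
The maximum is 4; one witness is 9, 11, 13, 19 at positions 1,2,5,9.

4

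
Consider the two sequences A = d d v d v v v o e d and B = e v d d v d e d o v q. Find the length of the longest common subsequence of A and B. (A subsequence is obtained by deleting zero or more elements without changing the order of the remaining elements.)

6

Backtracking the LCS table gives one alignment: d (A1,B3) → d (A2,B4) → v (A3,B5) → d (A4,B6) → e (A9,B7) → d (A10,B8).
So the longest common subsequence has length 6.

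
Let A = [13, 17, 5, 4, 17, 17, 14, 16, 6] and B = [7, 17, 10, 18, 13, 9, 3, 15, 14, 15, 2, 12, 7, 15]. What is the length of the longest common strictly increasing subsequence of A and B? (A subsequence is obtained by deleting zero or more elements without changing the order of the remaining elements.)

A longest common strictly increasing subsequence is 13, 14 (length 2); it appears in order in both A and B, and no longer such subsequence exists.

2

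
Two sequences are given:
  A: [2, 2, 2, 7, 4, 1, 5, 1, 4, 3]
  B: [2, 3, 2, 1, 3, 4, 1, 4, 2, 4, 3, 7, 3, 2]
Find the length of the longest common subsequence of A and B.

6

Backtracking the LCS table gives one alignment: 2 (A1,B1) → 2 (A2,B3) → 4 (A5,B6) → 1 (A6,B7) → 4 (A9,B10) → 3 (A10,B13).
So the longest common subsequence has length 6.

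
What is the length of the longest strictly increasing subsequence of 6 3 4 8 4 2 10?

4

Scanning left to right, the best length ending at each element is: 6→1, 3→1, 4→2, 8→3, 4→2, 2→1, 10→4.
So the longest increasing subsequence has length 4, e.g. 3, 4, 8, 10.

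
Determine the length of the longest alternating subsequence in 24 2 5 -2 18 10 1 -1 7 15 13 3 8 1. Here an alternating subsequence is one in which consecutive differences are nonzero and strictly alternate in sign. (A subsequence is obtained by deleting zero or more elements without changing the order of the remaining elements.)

Track the best alternating length ending on an up-step vs a down-step at each position: up/down = 1/1, 1/2, 3/2, 1/4, 5/2, 5/6, 5/6, 5/6, 7/6, 7/6, 7/8, 7/8, 9/8, 7/10.
The maximum over both is 10; one such subsequence is 24, 2, 5, -2, 18, 1, 7, 3, 8, 1.

10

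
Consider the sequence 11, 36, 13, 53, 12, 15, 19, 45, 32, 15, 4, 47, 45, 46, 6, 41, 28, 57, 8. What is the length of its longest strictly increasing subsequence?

One longest increasing subsequence is 11, 13, 15, 19, 32, 45, 46, 57 (positions 1,3,6,7,9,13,14,18), of length 8; no longer one exists.

8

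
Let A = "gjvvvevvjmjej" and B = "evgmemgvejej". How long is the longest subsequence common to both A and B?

6

Backtracking the LCS table gives one alignment: g (A1,B7) → v (A5,B8) → e (A6,B9) → j (A11,B10) → e (A12,B11) → j (A13,B12).
So the longest common subsequence has length 6.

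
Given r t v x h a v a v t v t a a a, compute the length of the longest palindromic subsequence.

7

One longest palindromic subsequence is aatvtaa (positions 6,8,10,11,12,14,15); it reads the same forward and backward, and the interval DP gives dp[1][15] = 7.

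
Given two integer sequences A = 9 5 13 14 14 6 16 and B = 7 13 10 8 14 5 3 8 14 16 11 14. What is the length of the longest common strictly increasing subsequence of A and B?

A longest common strictly increasing subsequence is 13, 14, 16 (length 3); it appears in order in both A and B, and no longer such subsequence exists.

3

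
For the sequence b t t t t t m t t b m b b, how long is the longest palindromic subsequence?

9

Using dp[i][j] = 2 + dp[i+1][j−1] if the ends match, else max(dp[i+1][j], dp[i][j−1]):
dp[1][13] = 9. A witness is btttttttb at positions 1,2,3,4,5,6,8,9,13.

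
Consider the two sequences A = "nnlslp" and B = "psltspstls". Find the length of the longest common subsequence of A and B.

Backtracking the LCS table gives one alignment: l (A3,B3) → s (A4,B7) → l (A5,B9).
So the longest common subsequence has length 3.

3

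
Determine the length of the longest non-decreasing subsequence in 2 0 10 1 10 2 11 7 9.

One longest non-decreasing subsequence is 0, 1, 2, 7, 9 (positions 2,4,6,8,9), of length 5; no longer one exists.

5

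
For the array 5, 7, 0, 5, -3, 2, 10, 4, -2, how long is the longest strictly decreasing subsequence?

4

One longest decreasing subsequence is 7, 5, 2, -2 (positions 2,4,6,9), of length 4; no longer one exists.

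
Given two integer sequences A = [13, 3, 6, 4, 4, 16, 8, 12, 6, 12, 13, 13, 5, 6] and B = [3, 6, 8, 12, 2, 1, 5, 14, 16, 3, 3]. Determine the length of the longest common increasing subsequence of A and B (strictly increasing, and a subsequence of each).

4

A longest common strictly increasing subsequence is 3, 6, 8, 12 (length 4); it appears in order in both A and B, and no longer such subsequence exists.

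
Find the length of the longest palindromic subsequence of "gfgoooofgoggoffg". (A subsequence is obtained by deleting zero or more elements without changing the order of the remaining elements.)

11

One longest palindromic subsequence is gfgooooogfg (positions 1,2,3,4,5,6,7,10,12,15,16); it reads the same forward and backward, and the interval DP gives dp[1][16] = 11.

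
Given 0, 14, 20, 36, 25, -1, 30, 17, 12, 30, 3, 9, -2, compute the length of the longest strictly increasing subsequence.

Scanning left to right, the best length ending at each element is: 0→1, 14→2, 20→3, 36→4, 25→4, -1→1, 30→5, 17→3, 12→2, 30→5, 3→2, 9→3, -2→1.
So the longest increasing subsequence has length 5, e.g. 0, 14, 20, 25, 30.

5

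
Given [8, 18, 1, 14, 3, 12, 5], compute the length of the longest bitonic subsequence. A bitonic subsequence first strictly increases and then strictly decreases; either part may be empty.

5

One longest bitonic subsequence is 8, 18, 14, 12, 5 (positions 1,2,4,6,7): it rises to 18 then falls. Length 5 is optimal.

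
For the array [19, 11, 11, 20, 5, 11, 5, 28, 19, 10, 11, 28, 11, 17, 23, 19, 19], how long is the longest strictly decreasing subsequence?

Scanning left to right, the best length ending at each element is: 19→1, 11→2, 11→2, 20→1, 5→3, 11→2, 5→3, 28→1, 19→2, 10→3, 11→3, 28→1, 11→3, 17→3, 23→2, 19→3, 19→3.
So the longest decreasing subsequence has length 3, e.g. 19, 11, 5.

3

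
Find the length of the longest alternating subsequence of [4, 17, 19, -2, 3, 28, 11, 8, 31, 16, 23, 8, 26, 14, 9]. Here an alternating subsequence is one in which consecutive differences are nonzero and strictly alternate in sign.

A longest alternating subsequence is 4, 17, -2, 28, 11, 31, 16, 23, 8, 26, 14 (positions 1,2,4,6,7,9,10,11,12,13,14); its 10 consecutive differences strictly alternate in sign, and length 11 is optimal.

11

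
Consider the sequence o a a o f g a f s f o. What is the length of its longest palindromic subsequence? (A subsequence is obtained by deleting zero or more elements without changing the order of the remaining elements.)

5

Using dp[i][j] = 2 + dp[i+1][j−1] if the ends match, else max(dp[i+1][j], dp[i][j−1]):
dp[1][11] = 5. A witness is ofsfo at positions 1,5,9,10,11.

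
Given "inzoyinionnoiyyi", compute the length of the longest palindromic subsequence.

10

Using dp[i][j] = 2 + dp[i+1][j−1] if the ends match, else max(dp[i+1][j], dp[i][j−1]):
dp[1][16] = 10. A witness is iyionnoiyi at positions 1,5,8,9,10,11,12,13,15,16.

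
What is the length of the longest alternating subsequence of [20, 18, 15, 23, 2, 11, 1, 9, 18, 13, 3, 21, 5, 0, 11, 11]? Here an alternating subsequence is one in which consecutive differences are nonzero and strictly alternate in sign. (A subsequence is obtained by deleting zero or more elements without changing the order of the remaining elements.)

Track the best alternating length ending on an up-step vs a down-step at each position: up/down = 1/1, 1/2, 1/2, 3/1, 1/4, 5/4, 1/6, 7/6, 7/4, 7/8, 7/8, 9/4, 9/10, 1/10, 11/10, 11/10.
The maximum over both is 11; one such subsequence is 20, 18, 23, 2, 11, 1, 18, 13, 21, 5, 11.

11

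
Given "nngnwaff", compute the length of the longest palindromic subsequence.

One longest palindromic subsequence is ngn (positions 2,3,4); it reads the same forward and backward, and the interval DP gives dp[1][8] = 3.

3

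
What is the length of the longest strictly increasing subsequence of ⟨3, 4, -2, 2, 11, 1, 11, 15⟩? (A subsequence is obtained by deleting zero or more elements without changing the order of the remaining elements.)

One longest increasing subsequence is 3, 4, 11, 15 (positions 1,2,5,8), of length 4; no longer one exists.

4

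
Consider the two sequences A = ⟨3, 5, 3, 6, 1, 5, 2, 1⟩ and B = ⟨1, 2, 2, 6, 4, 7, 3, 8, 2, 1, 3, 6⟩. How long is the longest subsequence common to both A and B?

3

Backtracking the LCS table gives one alignment: 3 (A1,B7) → 3 (A3,B11) → 6 (A4,B12).
So the longest common subsequence has length 3.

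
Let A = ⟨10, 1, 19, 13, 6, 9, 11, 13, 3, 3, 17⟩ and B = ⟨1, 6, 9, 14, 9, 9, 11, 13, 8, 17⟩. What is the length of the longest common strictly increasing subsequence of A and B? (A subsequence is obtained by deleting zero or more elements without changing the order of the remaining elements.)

6

For each value that appears in both, track the longest common increasing run ending there.
The best achievable length is 6; one witness is 1, 6, 9, 11, 13, 17 (A-positions 2,5,6,7,8,11, B-positions 1,2,3,7,8,10).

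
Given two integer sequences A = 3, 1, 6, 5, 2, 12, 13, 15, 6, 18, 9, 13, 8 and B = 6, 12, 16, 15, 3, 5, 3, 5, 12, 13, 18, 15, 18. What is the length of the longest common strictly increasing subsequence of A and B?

A longest common strictly increasing subsequence is 3, 5, 12, 13, 15, 18 (length 6); it appears in order in both A and B, and no longer such subsequence exists.

6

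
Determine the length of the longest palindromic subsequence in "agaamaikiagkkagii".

One longest palindromic subsequence is gaaikiaag (positions 2,3,6,7,8,9,10,14,15); it reads the same forward and backward, and the interval DP gives dp[1][17] = 9.

9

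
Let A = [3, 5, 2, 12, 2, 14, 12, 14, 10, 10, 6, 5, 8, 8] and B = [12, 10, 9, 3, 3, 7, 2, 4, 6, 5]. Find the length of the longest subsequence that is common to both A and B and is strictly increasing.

2

For each value that appears in both, track the longest common increasing run ending there.
The best achievable length is 2; one witness is 3, 6 (A-positions 1,11, B-positions 4,9).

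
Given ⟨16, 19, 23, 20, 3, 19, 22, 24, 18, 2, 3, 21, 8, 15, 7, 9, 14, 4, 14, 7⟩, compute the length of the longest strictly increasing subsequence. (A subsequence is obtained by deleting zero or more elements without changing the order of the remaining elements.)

Scanning left to right, the best length ending at each element is: 16→1, 19→2, 23→3, 20→3, 3→1, 19→2, 22→4, 24→5, 18→2, 2→1, 3→2, 21→4, 8→3, 15→4, 7→3, 9→4, 14→5, 4→3, 14→5, 7→4.
So the longest increasing subsequence has length 5, e.g. 16, 19, 20, 22, 24.

5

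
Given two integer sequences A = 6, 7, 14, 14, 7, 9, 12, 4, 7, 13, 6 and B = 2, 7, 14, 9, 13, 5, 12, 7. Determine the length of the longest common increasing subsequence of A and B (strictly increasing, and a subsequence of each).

For each value that appears in both, track the longest common increasing run ending there.
The best achievable length is 3; one witness is 7, 9, 13 (A-positions 2,6,10, B-positions 2,4,5).

3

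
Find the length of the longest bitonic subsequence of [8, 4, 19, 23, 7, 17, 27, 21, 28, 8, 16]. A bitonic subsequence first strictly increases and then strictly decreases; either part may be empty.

One longest bitonic subsequence is 8, 19, 23, 27, 21, 16 (positions 1,3,4,7,8,11): it rises to 27 then falls. Length 6 is optimal.

6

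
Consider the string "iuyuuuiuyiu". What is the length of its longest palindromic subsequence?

Using dp[i][j] = 2 + dp[i+1][j−1] if the ends match, else max(dp[i+1][j], dp[i][j−1]):
dp[1][11] = 8. A witness is uyuuuuyu at positions 2,3,4,5,6,8,9,11.

8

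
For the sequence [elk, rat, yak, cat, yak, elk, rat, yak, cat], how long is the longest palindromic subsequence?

5

Using dp[i][j] = 2 + dp[i+1][j−1] if the ends match, else max(dp[i+1][j], dp[i][j−1]):
dp[1][9] = 5. A witness is cat yak rat yak cat at positions 4,5,7,8,9.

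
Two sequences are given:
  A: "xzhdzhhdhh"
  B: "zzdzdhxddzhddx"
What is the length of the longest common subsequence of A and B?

6

A longest common subsequence is zhdzhd (length 6); the LCS DP confirms no longer common subsequence exists.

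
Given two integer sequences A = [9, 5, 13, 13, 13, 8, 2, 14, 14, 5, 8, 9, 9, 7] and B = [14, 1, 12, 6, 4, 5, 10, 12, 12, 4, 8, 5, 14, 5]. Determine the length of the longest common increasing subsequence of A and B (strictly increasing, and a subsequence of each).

For each value that appears in both, track the longest common increasing run ending there.
The best achievable length is 3; one witness is 5, 8, 14 (A-positions 2,6,8, B-positions 6,11,13).

3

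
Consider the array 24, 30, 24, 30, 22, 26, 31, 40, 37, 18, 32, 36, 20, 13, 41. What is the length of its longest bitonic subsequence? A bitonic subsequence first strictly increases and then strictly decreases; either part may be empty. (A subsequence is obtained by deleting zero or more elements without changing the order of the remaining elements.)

Let inc[i] be the LIS ending at i and dec[i] the longest strictly decreasing subsequence starting at i. inc = [1, 2, 1, 2, 1, 2, 3, 4, 4, 1, 4, 5, 2, 1, 6], dec = [4, 5, 4, 4, 3, 3, 3, 5, 4, 2, 3, 3, 2, 1, 1].
max_i inc[i]+dec[i]−1 = 8, with one witness 24, 30, 31, 40, 37, 36, 20, 13.

8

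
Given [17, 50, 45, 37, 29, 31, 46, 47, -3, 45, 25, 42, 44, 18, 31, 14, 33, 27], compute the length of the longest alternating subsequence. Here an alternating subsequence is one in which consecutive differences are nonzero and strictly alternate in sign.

13

Track the best alternating length ending on an up-step vs a down-step at each position: up/down = 1/1, 2/1, 2/3, 2/3, 2/3, 4/3, 4/3, 4/3, 1/5, 6/5, 6/7, 8/7, 8/7, 6/9, 10/9, 6/11, 12/9, 12/13.
The maximum over both is 13; one such subsequence is 17, 50, 29, 31, -3, 45, 25, 42, 18, 31, 14, 33, 27.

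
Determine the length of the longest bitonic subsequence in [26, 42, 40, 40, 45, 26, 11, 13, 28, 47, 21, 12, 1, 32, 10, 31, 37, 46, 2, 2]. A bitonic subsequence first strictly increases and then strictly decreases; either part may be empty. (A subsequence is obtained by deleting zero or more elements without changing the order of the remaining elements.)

One longest bitonic subsequence is 26, 42, 40, 28, 21, 12, 10, 2 (positions 1,2,4,9,11,12,15,20): it rises to 42 then falls. Length 8 is optimal.

8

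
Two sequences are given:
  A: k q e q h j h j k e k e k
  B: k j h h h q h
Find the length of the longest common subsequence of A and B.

Backtracking the LCS table gives one alignment: k (A1,B1) → q (A4,B6) → h (A7,B7).
So the longest common subsequence has length 3.

3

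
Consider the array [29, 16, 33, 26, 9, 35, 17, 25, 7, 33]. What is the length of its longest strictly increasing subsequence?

4

One longest increasing subsequence is 16, 17, 25, 33 (positions 2,7,8,10), of length 4; no longer one exists.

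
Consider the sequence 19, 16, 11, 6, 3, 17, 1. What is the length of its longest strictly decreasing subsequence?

Let dp[i] be the longest decreasing subsequence ending at position i. Then dp = [1, 2, 3, 4, 5, 2, 6].
The maximum is 6; one witness is 19, 16, 11, 6, 3, 1 at positions 1,2,3,4,5,7.

6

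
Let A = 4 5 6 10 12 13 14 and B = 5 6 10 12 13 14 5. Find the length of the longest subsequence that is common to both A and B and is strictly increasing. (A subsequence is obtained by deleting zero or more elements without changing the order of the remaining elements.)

A longest common strictly increasing subsequence is 5, 6, 10, 12, 13, 14 (length 6); it appears in order in both A and B, and no longer such subsequence exists.

6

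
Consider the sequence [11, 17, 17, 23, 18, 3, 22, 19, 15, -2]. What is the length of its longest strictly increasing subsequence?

Let dp[i] be the longest increasing subsequence ending at position i. Then dp = [1, 2, 2, 3, 3, 1, 4, 4, 2, 1].
The maximum is 4; one witness is 11, 17, 18, 22 at positions 1,2,5,7.

4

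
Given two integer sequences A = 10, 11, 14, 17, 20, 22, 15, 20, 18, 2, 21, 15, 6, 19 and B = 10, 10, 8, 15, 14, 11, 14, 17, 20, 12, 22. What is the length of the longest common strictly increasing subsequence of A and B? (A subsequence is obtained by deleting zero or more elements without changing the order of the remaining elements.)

6

For each value that appears in both, track the longest common increasing run ending there.
The best achievable length is 6; one witness is 10, 11, 14, 17, 20, 22 (A-positions 1,2,3,4,5,6, B-positions 1,6,7,8,9,11).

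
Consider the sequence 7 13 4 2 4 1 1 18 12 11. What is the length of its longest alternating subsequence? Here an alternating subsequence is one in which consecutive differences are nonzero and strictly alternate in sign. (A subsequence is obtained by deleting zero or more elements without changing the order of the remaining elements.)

7

Track the best alternating length ending on an up-step vs a down-step at each position: up/down = 1/1, 2/1, 1/3, 1/3, 4/3, 1/5, 1/5, 6/1, 6/7, 6/7.
The maximum over both is 7; one such subsequence is 7, 13, 2, 4, 1, 18, 12.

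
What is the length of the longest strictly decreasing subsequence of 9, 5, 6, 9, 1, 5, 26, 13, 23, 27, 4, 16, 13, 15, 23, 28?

Scanning left to right, the best length ending at each element is: 9→1, 5→2, 6→2, 9→1, 1→3, 5→3, 26→1, 13→2, 23→2, 27→1, 4→4, 16→3, 13→4, 15→4, 23→2, 28→1.
So the longest decreasing subsequence has length 4, e.g. 9, 6, 5, 4.

4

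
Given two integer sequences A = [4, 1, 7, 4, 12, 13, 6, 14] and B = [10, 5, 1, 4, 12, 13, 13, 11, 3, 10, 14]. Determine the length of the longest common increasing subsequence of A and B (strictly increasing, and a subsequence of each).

A longest common strictly increasing subsequence is 1, 4, 12, 13, 14 (length 5); it appears in order in both A and B, and no longer such subsequence exists.

5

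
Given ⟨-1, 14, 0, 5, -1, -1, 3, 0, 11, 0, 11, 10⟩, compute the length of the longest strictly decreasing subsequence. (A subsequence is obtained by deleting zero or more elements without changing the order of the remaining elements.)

4

One longest decreasing subsequence is 14, 5, 3, 0 (positions 2,4,7,8), of length 4; no longer one exists.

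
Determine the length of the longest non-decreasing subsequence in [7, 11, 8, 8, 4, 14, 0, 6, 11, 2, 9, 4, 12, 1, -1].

One longest non-decreasing subsequence is 7, 8, 8, 11, 12 (positions 1,3,4,9,13), of length 5; no longer one exists.

5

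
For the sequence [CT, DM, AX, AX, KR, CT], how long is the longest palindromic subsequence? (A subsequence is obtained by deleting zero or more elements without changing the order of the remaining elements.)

One longest palindromic subsequence is CT AX AX CT (positions 1,3,4,6); it reads the same forward and backward, and the interval DP gives dp[1][6] = 4.

4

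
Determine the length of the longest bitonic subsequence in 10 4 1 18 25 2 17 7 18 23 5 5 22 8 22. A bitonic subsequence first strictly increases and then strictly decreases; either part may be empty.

7

Let inc[i] be the LIS ending at i and dec[i] the longest strictly decreasing subsequence starting at i. inc = [1, 1, 1, 2, 3, 2, 3, 3, 4, 5, 3, 3, 5, 4, 5], dec = [3, 2, 1, 4, 4, 1, 3, 2, 2, 3, 1, 1, 2, 1, 1].
max_i inc[i]+dec[i]−1 = 7, with one witness 1, 2, 17, 18, 23, 22, 8.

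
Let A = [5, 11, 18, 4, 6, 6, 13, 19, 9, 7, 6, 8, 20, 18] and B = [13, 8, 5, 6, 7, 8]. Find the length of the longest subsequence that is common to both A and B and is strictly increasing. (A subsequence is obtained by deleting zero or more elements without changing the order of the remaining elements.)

4

A longest common strictly increasing subsequence is 5, 6, 7, 8 (length 4); it appears in order in both A and B, and no longer such subsequence exists.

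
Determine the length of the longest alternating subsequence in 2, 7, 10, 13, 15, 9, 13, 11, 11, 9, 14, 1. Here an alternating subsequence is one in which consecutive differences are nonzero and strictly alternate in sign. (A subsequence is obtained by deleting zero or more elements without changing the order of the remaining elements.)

7

Track the best alternating length ending on an up-step vs a down-step at each position: up/down = 1/1, 2/1, 2/1, 2/1, 2/1, 2/3, 4/3, 4/5, 4/5, 2/5, 6/3, 1/7.
The maximum over both is 7; one such subsequence is 2, 10, 9, 13, 11, 14, 1.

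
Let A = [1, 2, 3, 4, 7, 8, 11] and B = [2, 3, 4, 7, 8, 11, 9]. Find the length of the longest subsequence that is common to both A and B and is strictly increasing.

A longest common strictly increasing subsequence is 2, 3, 4, 7, 8, 11 (length 6); it appears in order in both A and B, and no longer such subsequence exists.

6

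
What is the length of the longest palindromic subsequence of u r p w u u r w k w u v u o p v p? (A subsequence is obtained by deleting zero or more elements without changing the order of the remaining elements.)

9

One longest palindromic subsequence is puuwkwuup (positions 3,5,6,8,9,10,11,13,17); it reads the same forward and backward, and the interval DP gives dp[1][17] = 9.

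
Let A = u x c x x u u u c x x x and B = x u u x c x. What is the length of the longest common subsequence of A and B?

A longest common subsequence is xuucx (length 5); the LCS DP confirms no longer common subsequence exists.

5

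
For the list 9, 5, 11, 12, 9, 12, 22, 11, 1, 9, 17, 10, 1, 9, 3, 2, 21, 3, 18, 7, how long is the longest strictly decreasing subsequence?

6

Let dp[i] be the longest decreasing subsequence ending at position i. Then dp = [1, 2, 1, 1, 2, 1, 1, 2, 3, 3, 2, 3, 4, 4, 5, 6, 2, 5, 3, 5].
The maximum is 6; one witness is 12, 11, 10, 9, 3, 2 at positions 4,8,12,14,15,16.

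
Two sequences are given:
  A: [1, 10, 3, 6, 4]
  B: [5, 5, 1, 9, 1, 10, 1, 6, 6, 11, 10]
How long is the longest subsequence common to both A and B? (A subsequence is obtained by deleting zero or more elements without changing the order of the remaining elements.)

3

A longest common subsequence is 1, 10, 6 (length 3); the LCS DP confirms no longer common subsequence exists.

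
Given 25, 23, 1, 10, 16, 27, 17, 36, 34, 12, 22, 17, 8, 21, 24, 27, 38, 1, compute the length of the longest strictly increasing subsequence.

One longest increasing subsequence is 1, 10, 16, 17, 22, 24, 27, 38 (positions 3,4,5,7,11,15,16,17), of length 8; no longer one exists.

8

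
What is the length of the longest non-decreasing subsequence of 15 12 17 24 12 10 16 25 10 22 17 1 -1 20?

Scanning left to right, the best length ending at each element is: 15→1, 12→1, 17→2, 24→3, 12→2, 10→1, 16→3, 25→4, 10→2, 22→4, 17→4, 1→1, -1→1, 20→5.
So the longest non-decreasing subsequence has length 5, e.g. 12, 12, 16, 17, 20.

5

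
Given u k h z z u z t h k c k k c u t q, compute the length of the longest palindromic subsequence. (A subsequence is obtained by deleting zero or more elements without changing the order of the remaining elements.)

9

Using dp[i][j] = 2 + dp[i+1][j−1] if the ends match, else max(dp[i+1][j], dp[i][j−1]):
dp[1][17] = 9. A witness is ukhzuzhku at positions 1,2,3,5,6,7,9,13,15.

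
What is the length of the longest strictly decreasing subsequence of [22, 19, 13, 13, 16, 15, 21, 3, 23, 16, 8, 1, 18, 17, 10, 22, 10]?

6

Let dp[i] be the longest decreasing subsequence ending at position i. Then dp = [1, 2, 3, 3, 3, 4, 2, 5, 1, 3, 5, 6, 3, 4, 5, 2, 5].
The maximum is 6; one witness is 22, 19, 16, 15, 3, 1 at positions 1,2,5,6,8,12.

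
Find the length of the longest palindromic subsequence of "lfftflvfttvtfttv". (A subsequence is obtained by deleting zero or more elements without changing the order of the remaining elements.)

Using dp[i][j] = 2 + dp[i+1][j−1] if the ends match, else max(dp[i+1][j], dp[i][j−1]):
dp[1][16] = 8. A witness is tfvttvft at positions 4,5,7,9,10,11,13,15.

8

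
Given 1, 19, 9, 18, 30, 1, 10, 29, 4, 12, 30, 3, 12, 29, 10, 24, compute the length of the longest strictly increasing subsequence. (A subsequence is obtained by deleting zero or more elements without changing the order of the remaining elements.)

Let dp[i] be the longest increasing subsequence ending at position i. Then dp = [1, 2, 2, 3, 4, 1, 3, 4, 2, 4, 5, 2, 4, 5, 3, 5].
The maximum is 5; one witness is 1, 9, 18, 29, 30 at positions 1,3,4,8,11.

5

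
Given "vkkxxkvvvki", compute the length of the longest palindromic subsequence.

6

One longest palindromic subsequence is kkxxkk (positions 2,3,4,5,6,10); it reads the same forward and backward, and the interval DP gives dp[1][11] = 6.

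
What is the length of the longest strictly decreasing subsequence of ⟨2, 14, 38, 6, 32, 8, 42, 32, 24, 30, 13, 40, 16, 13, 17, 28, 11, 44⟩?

6

Scanning left to right, the best length ending at each element is: 2→1, 14→1, 38→1, 6→2, 32→2, 8→3, 42→1, 32→2, 24→3, 30→3, 13→4, 40→2, 16→4, 13→5, 17→4, 28→4, 11→6, 44→1.
So the longest decreasing subsequence has length 6, e.g. 38, 32, 24, 16, 13, 11.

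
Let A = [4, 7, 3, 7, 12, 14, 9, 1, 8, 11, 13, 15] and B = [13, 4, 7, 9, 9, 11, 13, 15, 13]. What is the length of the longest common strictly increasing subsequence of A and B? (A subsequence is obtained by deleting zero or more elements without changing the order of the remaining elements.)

For each value that appears in both, track the longest common increasing run ending there.
The best achievable length is 6; one witness is 4, 7, 9, 11, 13, 15 (A-positions 1,2,7,10,11,12, B-positions 2,3,4,6,7,8).

6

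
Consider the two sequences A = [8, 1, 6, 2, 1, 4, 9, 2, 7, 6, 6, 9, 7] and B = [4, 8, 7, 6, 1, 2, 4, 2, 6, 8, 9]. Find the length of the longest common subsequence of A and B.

7

A longest common subsequence is 8, 1, 2, 4, 2, 6, 9 (length 7); the LCS DP confirms no longer common subsequence exists.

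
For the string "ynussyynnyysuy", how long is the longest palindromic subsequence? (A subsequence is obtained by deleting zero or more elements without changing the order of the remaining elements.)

Using dp[i][j] = 2 + dp[i+1][j−1] if the ends match, else max(dp[i+1][j], dp[i][j−1]):
dp[1][14] = 12. A witness is yusyynnyysuy at positions 1,3,4,6,7,8,9,10,11,12,13,14.

12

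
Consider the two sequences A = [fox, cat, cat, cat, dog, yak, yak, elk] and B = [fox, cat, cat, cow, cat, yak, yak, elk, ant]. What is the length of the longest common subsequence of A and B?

Backtracking the LCS table gives one alignment: fox (A1,B1) → cat (A2,B2) → cat (A3,B3) → cat (A4,B5) → yak (A6,B6) → yak (A7,B7) → elk (A8,B8).
So the longest common subsequence has length 7.

7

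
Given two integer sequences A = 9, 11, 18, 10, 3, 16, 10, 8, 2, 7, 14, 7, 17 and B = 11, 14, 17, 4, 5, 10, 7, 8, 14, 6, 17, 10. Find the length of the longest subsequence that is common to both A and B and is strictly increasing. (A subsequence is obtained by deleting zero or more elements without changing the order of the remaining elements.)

For each value that appears in both, track the longest common increasing run ending there.
The best achievable length is 3; one witness is 11, 14, 17 (A-positions 2,11,13, B-positions 1,2,3).

3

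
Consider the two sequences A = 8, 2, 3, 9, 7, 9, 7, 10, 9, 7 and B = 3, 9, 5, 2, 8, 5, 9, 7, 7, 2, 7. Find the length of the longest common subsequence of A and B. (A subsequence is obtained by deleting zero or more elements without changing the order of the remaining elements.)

A longest common subsequence is 8, 9, 7, 7, 7 (length 5); the LCS DP confirms no longer common subsequence exists.

5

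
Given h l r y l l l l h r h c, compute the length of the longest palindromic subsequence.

8

One longest palindromic subsequence is hrllllrh (positions 1,3,5,6,7,8,10,11); it reads the same forward and backward, and the interval DP gives dp[1][12] = 8.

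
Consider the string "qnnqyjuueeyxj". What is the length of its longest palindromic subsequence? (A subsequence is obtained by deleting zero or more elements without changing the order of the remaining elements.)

One longest palindromic subsequence is jeej (positions 6,9,10,13); it reads the same forward and backward, and the interval DP gives dp[1][13] = 4.

4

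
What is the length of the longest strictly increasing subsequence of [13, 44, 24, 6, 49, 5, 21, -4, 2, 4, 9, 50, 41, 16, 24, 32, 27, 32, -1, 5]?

Scanning left to right, the best length ending at each element is: 13→1, 44→2, 24→2, 6→1, 49→3, 5→1, 21→2, -4→1, 2→2, 4→3, 9→4, 50→5, 41→5, 16→5, 24→6, 32→7, 27→7, 32→8, -1→2, 5→4.
So the longest increasing subsequence has length 8, e.g. -4, 2, 4, 9, 16, 24, 27, 32.

8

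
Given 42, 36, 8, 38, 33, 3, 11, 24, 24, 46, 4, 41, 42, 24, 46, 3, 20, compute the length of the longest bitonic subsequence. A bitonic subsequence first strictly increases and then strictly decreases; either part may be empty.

Let inc[i] be the LIS ending at i and dec[i] the longest strictly decreasing subsequence starting at i. inc = [1, 1, 1, 2, 2, 1, 2, 3, 3, 4, 2, 4, 5, 3, 6, 1, 3], dec = [6, 5, 3, 5, 4, 1, 3, 3, 3, 4, 2, 3, 3, 2, 2, 1, 1].
max_i inc[i]+dec[i]−1 = 7, with one witness 8, 11, 24, 46, 42, 24, 20.

7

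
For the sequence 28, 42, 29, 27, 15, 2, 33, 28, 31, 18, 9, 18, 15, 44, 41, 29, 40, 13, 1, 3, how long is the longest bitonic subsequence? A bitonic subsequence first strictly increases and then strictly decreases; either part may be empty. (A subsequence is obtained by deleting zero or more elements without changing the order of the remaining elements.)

8

Let inc[i] be the LIS ending at i and dec[i] the longest strictly decreasing subsequence starting at i. inc = [1, 2, 2, 1, 1, 1, 3, 2, 3, 2, 2, 3, 3, 4, 4, 4, 5, 3, 1, 2], dec = [6, 7, 6, 5, 3, 2, 6, 5, 5, 4, 2, 4, 3, 5, 4, 3, 3, 2, 1, 1].
max_i inc[i]+dec[i]−1 = 8, with one witness 28, 42, 33, 31, 18, 15, 13, 3.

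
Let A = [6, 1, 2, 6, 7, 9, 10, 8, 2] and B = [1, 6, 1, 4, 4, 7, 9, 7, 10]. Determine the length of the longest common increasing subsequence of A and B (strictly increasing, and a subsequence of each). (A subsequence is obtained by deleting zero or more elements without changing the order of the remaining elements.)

5

A longest common strictly increasing subsequence is 1, 6, 7, 9, 10 (length 5); it appears in order in both A and B, and no longer such subsequence exists.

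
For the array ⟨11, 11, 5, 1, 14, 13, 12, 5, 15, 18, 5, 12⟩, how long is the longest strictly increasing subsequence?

One longest increasing subsequence is 11, 14, 15, 18 (positions 1,5,9,10), of length 4; no longer one exists.

4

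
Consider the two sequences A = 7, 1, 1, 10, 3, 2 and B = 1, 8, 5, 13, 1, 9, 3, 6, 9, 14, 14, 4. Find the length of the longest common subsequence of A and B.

A longest common subsequence is 1, 1, 3 (length 3); the LCS DP confirms no longer common subsequence exists.

3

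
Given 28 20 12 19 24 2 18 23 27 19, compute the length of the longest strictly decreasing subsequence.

4

Scanning left to right, the best length ending at each element is: 28→1, 20→2, 12→3, 19→3, 24→2, 2→4, 18→4, 23→3, 27→2, 19→4.
So the longest decreasing subsequence has length 4, e.g. 28, 20, 12, 2.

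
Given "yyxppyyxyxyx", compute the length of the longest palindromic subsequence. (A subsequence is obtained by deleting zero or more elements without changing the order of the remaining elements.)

8

One longest palindromic subsequence is yyxyyxyy (positions 1,2,3,6,7,8,9,11); it reads the same forward and backward, and the interval DP gives dp[1][12] = 8.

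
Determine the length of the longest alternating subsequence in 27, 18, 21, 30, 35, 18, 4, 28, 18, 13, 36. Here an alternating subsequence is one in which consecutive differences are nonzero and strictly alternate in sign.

Track the best alternating length ending on an up-step vs a down-step at each position: up/down = 1/1, 1/2, 3/2, 3/1, 3/1, 1/4, 1/4, 5/4, 5/6, 5/6, 7/1.
The maximum over both is 7; one such subsequence is 27, 18, 21, 18, 28, 18, 36.

7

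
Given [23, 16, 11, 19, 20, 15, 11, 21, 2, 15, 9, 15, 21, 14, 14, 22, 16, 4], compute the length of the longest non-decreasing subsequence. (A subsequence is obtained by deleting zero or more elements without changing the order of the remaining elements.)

6

Let dp[i] be the longest non-decreasing subsequence ending at position i. Then dp = [1, 1, 1, 2, 3, 2, 2, 4, 1, 3, 2, 4, 5, 3, 4, 6, 5, 2].
The maximum is 6; one witness is 16, 19, 20, 21, 21, 22 at positions 2,4,5,8,13,16.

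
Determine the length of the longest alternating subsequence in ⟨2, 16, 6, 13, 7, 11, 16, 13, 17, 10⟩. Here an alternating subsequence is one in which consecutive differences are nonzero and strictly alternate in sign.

9

Track the best alternating length ending on an up-step vs a down-step at each position: up/down = 1/1, 2/1, 2/3, 4/3, 4/5, 6/5, 6/1, 6/7, 8/1, 6/9.
The maximum over both is 9; one such subsequence is 2, 16, 6, 13, 7, 16, 13, 17, 10.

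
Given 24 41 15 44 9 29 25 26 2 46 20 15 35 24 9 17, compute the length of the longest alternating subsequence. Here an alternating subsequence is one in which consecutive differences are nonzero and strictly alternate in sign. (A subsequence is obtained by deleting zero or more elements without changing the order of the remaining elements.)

14

A longest alternating subsequence is 24, 41, 15, 44, 9, 29, 25, 26, 2, 46, 20, 35, 9, 17 (positions 1,2,3,4,5,6,7,8,9,10,11,13,15,16); its 13 consecutive differences strictly alternate in sign, and length 14 is optimal.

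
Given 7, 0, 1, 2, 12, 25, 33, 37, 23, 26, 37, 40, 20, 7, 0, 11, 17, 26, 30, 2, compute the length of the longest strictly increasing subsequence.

Let dp[i] be the longest increasing subsequence ending at position i. Then dp = [1, 1, 2, 3, 4, 5, 6, 7, 5, 6, 7, 8, 5, 4, 1, 5, 6, 7, 8, 3].
The maximum is 8; one witness is 0, 1, 2, 12, 25, 33, 37, 40 at positions 2,3,4,5,6,7,8,12.

8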